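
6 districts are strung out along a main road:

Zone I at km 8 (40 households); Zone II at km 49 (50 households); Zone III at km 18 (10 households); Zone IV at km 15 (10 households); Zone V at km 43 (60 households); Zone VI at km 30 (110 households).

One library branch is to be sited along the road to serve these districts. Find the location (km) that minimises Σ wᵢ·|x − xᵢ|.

For a sum of weighted absolute distances on a line, the optimum is the weighted median (not the mean). Total weight W = 280; half-weight = 140.
Sort by position and accumulate weight:
  km 8 (Zone I, w=40) → cum 40
  km 15 (Zone IV, w=10) → cum 50
  km 18 (Zone III, w=10) → cum 60
  km 30 (Zone VI, w=110) → cum 170  ≥ 140 → median here
  km 43 (Zone V, w=60) → cum 230
  km 49 (Zone II, w=50) → cum 280
Optimal location: km 30.

x = 30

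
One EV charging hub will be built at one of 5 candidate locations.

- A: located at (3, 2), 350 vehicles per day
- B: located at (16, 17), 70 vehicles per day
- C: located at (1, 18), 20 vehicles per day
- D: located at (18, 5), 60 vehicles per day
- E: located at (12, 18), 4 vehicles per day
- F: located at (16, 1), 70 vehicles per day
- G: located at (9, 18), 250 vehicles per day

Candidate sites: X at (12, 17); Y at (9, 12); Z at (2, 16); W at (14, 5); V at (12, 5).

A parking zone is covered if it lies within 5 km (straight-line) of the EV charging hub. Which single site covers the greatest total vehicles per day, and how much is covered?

Coverage radius r = 5 km; a point is covered iff (Δx)²+(Δy)² ≤ 5² = 25.
  X (12, 17): covers {B, E, G} → 324
  Y (9, 12): covers {none} → 0
  Z (2, 16): covers {C} → 20
  W (14, 5): covers {D, F} → 130
  V (12, 5): covers {none} → 0
Maximum coverage at X: 324 vehicles per day.

X, covering 324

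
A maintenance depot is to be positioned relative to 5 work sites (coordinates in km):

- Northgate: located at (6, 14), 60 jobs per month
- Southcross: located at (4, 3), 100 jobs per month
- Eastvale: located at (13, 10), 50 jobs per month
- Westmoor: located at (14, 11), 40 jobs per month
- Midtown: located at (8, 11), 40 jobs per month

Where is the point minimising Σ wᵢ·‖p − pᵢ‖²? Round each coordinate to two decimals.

The minimiser of Σwᵢ‖p−pᵢ‖² is the weighted centroid p* = (Σwᵢpᵢ)/(Σwᵢ).
Σwᵢ = 290.
Σwᵢxᵢ = 60·6 + 100·4 + 50·13 + 40·14 + 40·8 = 2290.
Σwᵢyᵢ = 60·14 + 100·3 + 50·10 + 40·11 + 40·11 = 2520.
x* = 2290/290 = 7.90, y* = 2520/290 = 8.69.

(7.90, 8.69)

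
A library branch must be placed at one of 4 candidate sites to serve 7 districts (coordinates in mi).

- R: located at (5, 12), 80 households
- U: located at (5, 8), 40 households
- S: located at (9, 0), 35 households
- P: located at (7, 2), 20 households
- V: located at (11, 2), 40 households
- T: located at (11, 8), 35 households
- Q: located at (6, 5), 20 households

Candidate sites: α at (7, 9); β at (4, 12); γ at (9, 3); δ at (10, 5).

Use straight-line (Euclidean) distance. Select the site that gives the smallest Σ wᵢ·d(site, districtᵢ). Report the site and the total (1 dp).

α, total 1389.8 mi

Total weighted distance at each candidate:
  α (7, 9): total = 1389.8
  β (4, 12): total = 1824.8
  γ (9, 3): total = 1543.8
  δ (10, 5): total = 1501.9
Minimum is at α with total 1389.8 mi.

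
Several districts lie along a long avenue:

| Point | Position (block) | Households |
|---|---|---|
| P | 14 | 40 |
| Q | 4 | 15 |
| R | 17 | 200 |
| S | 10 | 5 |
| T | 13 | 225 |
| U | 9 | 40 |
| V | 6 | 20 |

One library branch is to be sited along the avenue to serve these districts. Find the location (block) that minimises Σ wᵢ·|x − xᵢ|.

For a sum of weighted absolute distances on a line, the optimum is the weighted median (not the mean). Total weight W = 545; half-weight = 272.5.
Sort by position and accumulate weight:
  block 4 (Q, w=15) → cum 15
  block 6 (V, w=20) → cum 35
  block 9 (U, w=40) → cum 75
  block 10 (S, w=5) → cum 80
  block 13 (T, w=225) → cum 305  ≥ 272.5 → median here
  block 14 (P, w=40) → cum 345
  block 17 (R, w=200) → cum 545
Optimal location: block 13.

x = 13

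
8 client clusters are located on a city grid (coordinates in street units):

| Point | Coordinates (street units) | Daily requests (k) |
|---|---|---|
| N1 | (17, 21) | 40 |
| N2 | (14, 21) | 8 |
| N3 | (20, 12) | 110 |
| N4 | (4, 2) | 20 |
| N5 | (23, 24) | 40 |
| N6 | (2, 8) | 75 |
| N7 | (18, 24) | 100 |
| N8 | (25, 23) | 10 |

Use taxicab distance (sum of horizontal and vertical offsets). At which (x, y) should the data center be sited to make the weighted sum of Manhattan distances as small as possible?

Manhattan distance separates: Σwᵢ(|x−xᵢ|+|y−yᵢ|) = Σwᵢ|x−xᵢ| + Σwᵢ|y−yᵢ|, so x and y are optimised independently as 1-D weighted medians.
Total weight W = 403; half = 201.5.
x-coordinate, sorted with cumulative weight:
  x=2 (N6, w=75) cum 75
  x=4 (N4, w=20) cum 95
  x=14 (N2, w=8) cum 103
  x=17 (N1, w=40) cum 143
  x=18 (N7, w=100) cum 243  ← median
  x=20 (N3, w=110) cum 353
  x=23 (N5, w=40) cum 393
  x=25 (N8, w=10) cum 403
⇒ x* = 18
y-coordinate, sorted with cumulative weight:
  y=2 (N4, w=20) cum 20
  y=8 (N6, w=75) cum 95
  y=12 (N3, w=110) cum 205  ← median
  y=21 (N1, w=40) cum 245
  y=21 (N2, w=8) cum 253
  y=23 (N8, w=10) cum 263
  y=24 (N5, w=40) cum 303
  y=24 (N7, w=100) cum 403
⇒ y* = 12

(18, 12)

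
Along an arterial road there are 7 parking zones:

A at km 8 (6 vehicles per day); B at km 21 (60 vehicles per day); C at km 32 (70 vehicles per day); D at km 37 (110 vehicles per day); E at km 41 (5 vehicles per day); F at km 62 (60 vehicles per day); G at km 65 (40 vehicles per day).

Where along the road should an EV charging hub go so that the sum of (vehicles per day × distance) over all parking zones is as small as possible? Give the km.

x = 37

For a sum of weighted absolute distances on a line, the optimum is the weighted median (not the mean). Total weight W = 351; half-weight = 175.5.
Sort by position and accumulate weight:
  km 8 (A, w=6) → cum 6
  km 21 (B, w=60) → cum 66
  km 32 (C, w=70) → cum 136
  km 37 (D, w=110) → cum 246  ≥ 175.5 → median here
  km 41 (E, w=5) → cum 251
  km 62 (F, w=60) → cum 311
  km 65 (G, w=40) → cum 351
Optimal location: km 37.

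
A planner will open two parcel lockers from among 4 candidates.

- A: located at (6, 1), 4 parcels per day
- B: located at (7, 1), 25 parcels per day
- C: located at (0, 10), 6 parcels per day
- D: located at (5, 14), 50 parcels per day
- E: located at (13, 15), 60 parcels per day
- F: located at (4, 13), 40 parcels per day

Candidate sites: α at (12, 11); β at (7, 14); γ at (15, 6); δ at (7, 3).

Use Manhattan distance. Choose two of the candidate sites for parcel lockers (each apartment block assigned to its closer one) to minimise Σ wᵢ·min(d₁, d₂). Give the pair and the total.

Evaluate every pair (each demand assigned to the nearer of the two):
  {β, δ}: total = 808
  {α, β}: total = 1007
  {β, γ}: total = 1127
  {α, δ}: total = 1340
  {α, γ}: total = 1659
  {γ, δ}: total = 1976
Best pair: {β, δ} with total 808.

{β, δ}, total 808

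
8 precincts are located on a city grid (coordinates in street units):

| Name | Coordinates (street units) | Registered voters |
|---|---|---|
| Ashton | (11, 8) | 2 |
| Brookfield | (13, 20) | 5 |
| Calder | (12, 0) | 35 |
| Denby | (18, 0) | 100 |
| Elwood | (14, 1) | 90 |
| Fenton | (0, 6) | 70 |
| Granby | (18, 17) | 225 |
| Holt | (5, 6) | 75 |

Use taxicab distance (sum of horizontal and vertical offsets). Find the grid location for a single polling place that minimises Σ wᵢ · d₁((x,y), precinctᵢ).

(18, 6)

Manhattan distance separates: Σwᵢ(|x−xᵢ|+|y−yᵢ|) = Σwᵢ|x−xᵢ| + Σwᵢ|y−yᵢ|, so x and y are optimised independently as 1-D weighted medians.
Total weight W = 602; half = 301.
x-coordinate, sorted with cumulative weight:
  x=0 (Fenton, w=70) cum 70
  x=5 (Holt, w=75) cum 145
  x=11 (Ashton, w=2) cum 147
  x=12 (Calder, w=35) cum 182
  x=13 (Brookfield, w=5) cum 187
  x=14 (Elwood, w=90) cum 277
  x=18 (Denby, w=100) cum 377  ← median
  x=18 (Granby, w=225) cum 602
⇒ x* = 18
y-coordinate, sorted with cumulative weight:
  y=0 (Calder, w=35) cum 35
  y=0 (Denby, w=100) cum 135
  y=1 (Elwood, w=90) cum 225
  y=6 (Fenton, w=70) cum 295
  y=6 (Holt, w=75) cum 370  ← median
  y=8 (Ashton, w=2) cum 372
  y=17 (Granby, w=225) cum 597
  y=20 (Brookfield, w=5) cum 602
⇒ y* = 6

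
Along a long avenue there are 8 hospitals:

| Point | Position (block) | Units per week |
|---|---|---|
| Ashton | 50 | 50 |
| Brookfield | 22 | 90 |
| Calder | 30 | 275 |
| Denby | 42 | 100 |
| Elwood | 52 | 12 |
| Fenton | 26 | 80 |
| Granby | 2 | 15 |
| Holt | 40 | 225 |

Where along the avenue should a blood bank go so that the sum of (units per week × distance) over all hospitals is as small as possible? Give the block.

x = 30

For a sum of weighted absolute distances on a line, the optimum is the weighted median (not the mean). Total weight W = 847; half-weight = 423.5.
Sort by position and accumulate weight:
  block 2 (Granby, w=15) → cum 15
  block 22 (Brookfield, w=90) → cum 105
  block 26 (Fenton, w=80) → cum 185
  block 30 (Calder, w=275) → cum 460  ≥ 423.5 → median here
  block 40 (Holt, w=225) → cum 685
  block 42 (Denby, w=100) → cum 785
  block 50 (Ashton, w=50) → cum 835
  block 52 (Elwood, w=12) → cum 847
Optimal location: block 30.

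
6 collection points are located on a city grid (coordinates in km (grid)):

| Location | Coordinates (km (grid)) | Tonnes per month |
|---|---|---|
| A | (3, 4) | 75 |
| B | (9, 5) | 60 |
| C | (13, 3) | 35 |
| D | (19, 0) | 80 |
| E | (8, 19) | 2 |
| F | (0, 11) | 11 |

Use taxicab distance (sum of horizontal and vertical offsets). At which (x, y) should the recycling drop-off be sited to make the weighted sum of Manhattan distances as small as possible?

(9, 4)

Manhattan distance separates: Σwᵢ(|x−xᵢ|+|y−yᵢ|) = Σwᵢ|x−xᵢ| + Σwᵢ|y−yᵢ|, so x and y are optimised independently as 1-D weighted medians.
Total weight W = 263; half = 131.5.
x-coordinate, sorted with cumulative weight:
  x=0 (F, w=11) cum 11
  x=3 (A, w=75) cum 86
  x=8 (E, w=2) cum 88
  x=9 (B, w=60) cum 148  ← median
  x=13 (C, w=35) cum 183
  x=19 (D, w=80) cum 263
⇒ x* = 9
y-coordinate, sorted with cumulative weight:
  y=0 (D, w=80) cum 80
  y=3 (C, w=35) cum 115
  y=4 (A, w=75) cum 190  ← median
  y=5 (B, w=60) cum 250
  y=11 (F, w=11) cum 261
  y=19 (E, w=2) cum 263
⇒ y* = 4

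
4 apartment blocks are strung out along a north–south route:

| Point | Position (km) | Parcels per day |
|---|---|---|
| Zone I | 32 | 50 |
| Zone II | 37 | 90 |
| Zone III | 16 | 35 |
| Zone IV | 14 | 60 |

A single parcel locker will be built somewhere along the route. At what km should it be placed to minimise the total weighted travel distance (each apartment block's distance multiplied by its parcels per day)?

For a sum of weighted absolute distances on a line, the optimum is the weighted median (not the mean). Total weight W = 235; half-weight = 117.5.
Sort by position and accumulate weight:
  km 14 (Zone IV, w=60) → cum 60
  km 16 (Zone III, w=35) → cum 95
  km 32 (Zone I, w=50) → cum 145  ≥ 117.5 → median here
  km 37 (Zone II, w=90) → cum 235
Optimal location: km 32.

x = 32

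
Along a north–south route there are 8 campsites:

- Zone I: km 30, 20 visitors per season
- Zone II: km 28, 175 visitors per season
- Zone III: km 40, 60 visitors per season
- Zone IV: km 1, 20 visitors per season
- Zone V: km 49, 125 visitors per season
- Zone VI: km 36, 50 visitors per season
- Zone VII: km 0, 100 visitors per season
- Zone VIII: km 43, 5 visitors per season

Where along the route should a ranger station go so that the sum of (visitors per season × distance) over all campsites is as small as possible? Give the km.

x = 28

For a sum of weighted absolute distances on a line, the optimum is the weighted median (not the mean). Total weight W = 555; half-weight = 277.5.
Sort by position and accumulate weight:
  km 0 (Zone VII, w=100) → cum 100
  km 1 (Zone IV, w=20) → cum 120
  km 28 (Zone II, w=175) → cum 295  ≥ 277.5 → median here
  km 30 (Zone I, w=20) → cum 315
  km 36 (Zone VI, w=50) → cum 365
  km 40 (Zone III, w=60) → cum 425
  km 43 (Zone VIII, w=5) → cum 430
  km 49 (Zone V, w=125) → cum 555
Optimal location: km 28.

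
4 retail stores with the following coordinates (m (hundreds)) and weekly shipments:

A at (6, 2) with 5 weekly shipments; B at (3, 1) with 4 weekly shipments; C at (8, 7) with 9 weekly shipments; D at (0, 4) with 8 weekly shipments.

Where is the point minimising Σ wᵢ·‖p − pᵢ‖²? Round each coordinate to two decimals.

(4.38, 4.19)

The minimiser of Σwᵢ‖p−pᵢ‖² is the weighted centroid p* = (Σwᵢpᵢ)/(Σwᵢ).
Σwᵢ = 26.
Σwᵢxᵢ = 5·6 + 4·3 + 9·8 + 8·0 = 114.
Σwᵢyᵢ = 5·2 + 4·1 + 9·7 + 8·4 = 109.
x* = 114/26 = 4.38, y* = 109/26 = 4.19.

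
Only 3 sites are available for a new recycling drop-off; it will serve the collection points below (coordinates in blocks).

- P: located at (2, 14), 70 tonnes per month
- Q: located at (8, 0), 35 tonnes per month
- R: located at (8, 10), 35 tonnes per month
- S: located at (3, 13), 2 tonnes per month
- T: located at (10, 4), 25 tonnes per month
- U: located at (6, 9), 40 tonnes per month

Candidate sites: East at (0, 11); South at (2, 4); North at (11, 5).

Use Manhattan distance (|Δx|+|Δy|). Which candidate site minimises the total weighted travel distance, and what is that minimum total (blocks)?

Total weighted distance at each candidate:
  East (0, 11): total = 2085
  South (2, 4): total = 2050
  North (11, 5): total = 2262
Minimum is at South with total 2050 blocks.

South, total 2050 blocks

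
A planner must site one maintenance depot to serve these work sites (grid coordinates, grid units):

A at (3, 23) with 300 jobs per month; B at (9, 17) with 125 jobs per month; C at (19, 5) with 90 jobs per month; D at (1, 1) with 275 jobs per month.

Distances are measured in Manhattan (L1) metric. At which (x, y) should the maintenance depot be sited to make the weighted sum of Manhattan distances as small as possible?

Manhattan distance separates: Σwᵢ(|x−xᵢ|+|y−yᵢ|) = Σwᵢ|x−xᵢ| + Σwᵢ|y−yᵢ|, so x and y are optimised independently as 1-D weighted medians.
Total weight W = 790; half = 395.
x-coordinate, sorted with cumulative weight:
  x=1 (D, w=275) cum 275
  x=3 (A, w=300) cum 575  ← median
  x=9 (B, w=125) cum 700
  x=19 (C, w=90) cum 790
⇒ x* = 3
y-coordinate, sorted with cumulative weight:
  y=1 (D, w=275) cum 275
  y=5 (C, w=90) cum 365
  y=17 (B, w=125) cum 490  ← median
  y=23 (A, w=300) cum 790
⇒ y* = 17

(3, 17)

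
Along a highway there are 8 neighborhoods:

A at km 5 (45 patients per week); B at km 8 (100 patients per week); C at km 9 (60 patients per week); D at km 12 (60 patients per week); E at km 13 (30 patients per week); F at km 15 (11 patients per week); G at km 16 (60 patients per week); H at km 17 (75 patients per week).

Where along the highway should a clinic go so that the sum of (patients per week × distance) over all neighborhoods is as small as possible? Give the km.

x = 12

For a sum of weighted absolute distances on a line, the optimum is the weighted median (not the mean). Total weight W = 441; half-weight = 220.5.
Sort by position and accumulate weight:
  km 5 (A, w=45) → cum 45
  km 8 (B, w=100) → cum 145
  km 9 (C, w=60) → cum 205
  km 12 (D, w=60) → cum 265  ≥ 220.5 → median here
  km 13 (E, w=30) → cum 295
  km 15 (F, w=11) → cum 306
  km 16 (G, w=60) → cum 366
  km 17 (H, w=75) → cum 441
Optimal location: km 12.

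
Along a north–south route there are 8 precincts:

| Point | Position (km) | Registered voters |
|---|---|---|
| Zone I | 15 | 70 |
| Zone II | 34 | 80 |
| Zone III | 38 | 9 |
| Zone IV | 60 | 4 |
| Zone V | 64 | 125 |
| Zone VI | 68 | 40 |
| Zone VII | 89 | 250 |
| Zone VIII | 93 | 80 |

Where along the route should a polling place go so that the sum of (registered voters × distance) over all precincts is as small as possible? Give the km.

x = 89

For a sum of weighted absolute distances on a line, the optimum is the weighted median (not the mean). Total weight W = 658; half-weight = 329.
Sort by position and accumulate weight:
  km 15 (Zone I, w=70) → cum 70
  km 34 (Zone II, w=80) → cum 150
  km 38 (Zone III, w=9) → cum 159
  km 60 (Zone IV, w=4) → cum 163
  km 64 (Zone V, w=125) → cum 288
  km 68 (Zone VI, w=40) → cum 328
  km 89 (Zone VII, w=250) → cum 578  ≥ 329 → median here
  km 93 (Zone VIII, w=80) → cum 658
Optimal location: km 89.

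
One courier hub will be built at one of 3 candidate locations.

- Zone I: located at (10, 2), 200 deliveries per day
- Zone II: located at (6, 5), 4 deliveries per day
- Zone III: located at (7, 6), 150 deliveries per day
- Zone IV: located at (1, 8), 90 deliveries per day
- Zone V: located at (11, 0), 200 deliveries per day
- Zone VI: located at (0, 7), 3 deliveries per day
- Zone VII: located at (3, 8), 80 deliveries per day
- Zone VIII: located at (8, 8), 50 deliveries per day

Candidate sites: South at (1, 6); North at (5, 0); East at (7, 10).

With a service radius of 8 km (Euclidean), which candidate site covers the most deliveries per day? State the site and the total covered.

North, covering 554

Coverage radius r = 8 km; a point is covered iff (Δx)²+(Δy)² ≤ 8² = 64.
  South (1, 6): covers {Zone II, Zone III, Zone IV, Zone VI, Zone VII, Zone VIII} → 377
  North (5, 0): covers {Zone I, Zone II, Zone III, Zone V} → 554
  East (7, 10): covers {Zone II, Zone III, Zone IV, Zone VI, Zone VII, Zone VIII} → 377
Maximum coverage at North: 554 deliveries per day.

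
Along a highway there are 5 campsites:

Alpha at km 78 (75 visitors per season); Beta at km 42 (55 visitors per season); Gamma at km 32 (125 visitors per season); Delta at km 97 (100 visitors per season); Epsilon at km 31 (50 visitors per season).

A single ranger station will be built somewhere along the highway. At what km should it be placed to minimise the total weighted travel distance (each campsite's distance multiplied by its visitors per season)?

For a sum of weighted absolute distances on a line, the optimum is the weighted median (not the mean). Total weight W = 405; half-weight = 202.5.
Sort by position and accumulate weight:
  km 31 (Epsilon, w=50) → cum 50
  km 32 (Gamma, w=125) → cum 175
  km 42 (Beta, w=55) → cum 230  ≥ 202.5 → median here
  km 78 (Alpha, w=75) → cum 305
  km 97 (Delta, w=100) → cum 405
Optimal location: km 42.

x = 42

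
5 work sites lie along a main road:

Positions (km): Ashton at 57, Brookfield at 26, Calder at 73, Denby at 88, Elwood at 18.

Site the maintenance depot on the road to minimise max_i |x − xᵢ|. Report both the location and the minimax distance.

location 53, max distance 35

The 1-center on a line is the midpoint of the two extreme points: leftmost at 18, rightmost at 88.
Optimal location = (18 + 88)/2 = 53; maximum distance = (88 − 18)/2 = 35.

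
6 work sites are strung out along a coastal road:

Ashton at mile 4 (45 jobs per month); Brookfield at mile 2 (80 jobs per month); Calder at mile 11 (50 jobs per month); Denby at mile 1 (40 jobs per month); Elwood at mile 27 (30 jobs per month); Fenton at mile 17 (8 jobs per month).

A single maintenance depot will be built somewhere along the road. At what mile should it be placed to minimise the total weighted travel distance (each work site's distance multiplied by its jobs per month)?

x = 4

For a sum of weighted absolute distances on a line, the optimum is the weighted median (not the mean). Total weight W = 253; half-weight = 126.5.
Sort by position and accumulate weight:
  mile 1 (Denby, w=40) → cum 40
  mile 2 (Brookfield, w=80) → cum 120
  mile 4 (Ashton, w=45) → cum 165  ≥ 126.5 → median here
  mile 11 (Calder, w=50) → cum 215
  mile 17 (Fenton, w=8) → cum 223
  mile 27 (Elwood, w=30) → cum 253
Optimal location: mile 4.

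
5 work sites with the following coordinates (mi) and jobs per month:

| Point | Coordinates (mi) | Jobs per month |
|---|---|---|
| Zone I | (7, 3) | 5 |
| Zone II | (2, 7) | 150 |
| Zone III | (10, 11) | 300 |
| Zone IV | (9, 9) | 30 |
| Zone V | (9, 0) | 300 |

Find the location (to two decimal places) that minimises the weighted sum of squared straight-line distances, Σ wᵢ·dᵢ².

(8.03, 5.90)

The minimiser of Σwᵢ‖p−pᵢ‖² is the weighted centroid p* = (Σwᵢpᵢ)/(Σwᵢ).
Σwᵢ = 785.
Σwᵢxᵢ = 5·7 + 150·2 + 300·10 + 30·9 + 300·9 = 6305.
Σwᵢyᵢ = 5·3 + 150·7 + 300·11 + 30·9 + 300·0 = 4635.
x* = 6305/785 = 8.03, y* = 4635/785 = 5.90.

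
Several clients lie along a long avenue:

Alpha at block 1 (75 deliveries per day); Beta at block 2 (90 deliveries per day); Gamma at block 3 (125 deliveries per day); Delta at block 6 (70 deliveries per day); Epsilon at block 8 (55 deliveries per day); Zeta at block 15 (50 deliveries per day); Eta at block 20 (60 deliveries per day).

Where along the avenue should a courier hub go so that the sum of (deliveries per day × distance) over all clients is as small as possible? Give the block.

x = 3

For a sum of weighted absolute distances on a line, the optimum is the weighted median (not the mean). Total weight W = 525; half-weight = 262.5.
Sort by position and accumulate weight:
  block 1 (Alpha, w=75) → cum 75
  block 2 (Beta, w=90) → cum 165
  block 3 (Gamma, w=125) → cum 290  ≥ 262.5 → median here
  block 6 (Delta, w=70) → cum 360
  block 8 (Epsilon, w=55) → cum 415
  block 15 (Zeta, w=50) → cum 465
  block 20 (Eta, w=60) → cum 525
Optimal location: block 3.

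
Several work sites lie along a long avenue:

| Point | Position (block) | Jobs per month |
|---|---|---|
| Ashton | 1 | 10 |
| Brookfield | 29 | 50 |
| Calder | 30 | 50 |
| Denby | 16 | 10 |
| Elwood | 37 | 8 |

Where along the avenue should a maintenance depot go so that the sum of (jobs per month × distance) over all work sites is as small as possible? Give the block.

For a sum of weighted absolute distances on a line, the optimum is the weighted median (not the mean). Total weight W = 128; half-weight = 64.
Sort by position and accumulate weight:
  block 1 (Ashton, w=10) → cum 10
  block 16 (Denby, w=10) → cum 20
  block 29 (Brookfield, w=50) → cum 70  ≥ 64 → median here
  block 30 (Calder, w=50) → cum 120
  block 37 (Elwood, w=8) → cum 128
Optimal location: block 29.

x = 29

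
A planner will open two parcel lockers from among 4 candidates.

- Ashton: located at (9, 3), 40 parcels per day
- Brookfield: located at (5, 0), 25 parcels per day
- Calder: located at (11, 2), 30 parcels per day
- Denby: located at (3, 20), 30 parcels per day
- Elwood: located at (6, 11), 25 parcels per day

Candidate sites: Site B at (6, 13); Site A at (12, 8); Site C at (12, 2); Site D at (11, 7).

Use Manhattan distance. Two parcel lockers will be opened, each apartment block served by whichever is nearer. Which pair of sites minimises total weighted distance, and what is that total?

{Site B, Site C}, total 765

Evaluate every pair (each demand assigned to the nearer of the two):
  {Site B, Site C}: total = 765
  {Site B, Site D}: total = 1065
  {Site B, Site A}: total = 1230
  {Site A, Site C}: total = 1270
  {Site C, Site D}: total = 1270
  {Site A, Site D}: total = 1570
Best pair: {Site B, Site C} with total 765.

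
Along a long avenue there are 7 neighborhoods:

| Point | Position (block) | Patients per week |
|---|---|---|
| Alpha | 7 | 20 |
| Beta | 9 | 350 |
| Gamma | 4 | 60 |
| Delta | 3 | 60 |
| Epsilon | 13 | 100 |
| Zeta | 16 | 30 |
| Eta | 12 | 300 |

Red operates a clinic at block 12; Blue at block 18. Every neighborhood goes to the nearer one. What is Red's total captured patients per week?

890

The indifferent point is the midpoint (12+18)/2 = 15; neighborhoods left of it (closer to Red at 12) go to Red, those right go to Blue.
  Delta at 3 (w=60) → Red
  Gamma at 4 (w=60) → Red
  Alpha at 7 (w=20) → Red
  Beta at 9 (w=350) → Red
  Eta at 12 (w=300) → Red
  Epsilon at 13 (w=100) → Red
  Zeta at 16 (w=30) → Blue
Red captures 890; Blue captures 30.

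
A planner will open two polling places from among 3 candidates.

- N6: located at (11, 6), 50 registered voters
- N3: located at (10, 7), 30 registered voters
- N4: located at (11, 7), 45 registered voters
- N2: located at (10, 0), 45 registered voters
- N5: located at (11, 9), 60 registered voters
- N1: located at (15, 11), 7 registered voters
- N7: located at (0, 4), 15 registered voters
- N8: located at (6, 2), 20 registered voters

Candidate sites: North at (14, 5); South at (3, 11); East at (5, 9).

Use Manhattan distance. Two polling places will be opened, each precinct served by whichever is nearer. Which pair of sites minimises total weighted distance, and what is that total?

Evaluate every pair (each demand assigned to the nearer of the two):
  {North, East}: total = 1729
  {North, South}: total = 1849
  {South, East}: total = 2404
Best pair: {North, East} with total 1729.

{North, East}, total 1729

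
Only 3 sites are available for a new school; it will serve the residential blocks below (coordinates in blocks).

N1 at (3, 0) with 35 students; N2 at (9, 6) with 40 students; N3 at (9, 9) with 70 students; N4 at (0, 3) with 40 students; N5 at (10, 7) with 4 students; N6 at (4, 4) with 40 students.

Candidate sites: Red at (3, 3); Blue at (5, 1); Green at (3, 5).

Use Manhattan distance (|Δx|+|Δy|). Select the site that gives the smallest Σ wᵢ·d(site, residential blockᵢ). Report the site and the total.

Green, total 1471 blocks

Total weighted distance at each candidate:
  Red (3, 3): total = 1549
  Blue (5, 1): total = 1789
  Green (3, 5): total = 1471
Minimum is at Green with total 1471 blocks.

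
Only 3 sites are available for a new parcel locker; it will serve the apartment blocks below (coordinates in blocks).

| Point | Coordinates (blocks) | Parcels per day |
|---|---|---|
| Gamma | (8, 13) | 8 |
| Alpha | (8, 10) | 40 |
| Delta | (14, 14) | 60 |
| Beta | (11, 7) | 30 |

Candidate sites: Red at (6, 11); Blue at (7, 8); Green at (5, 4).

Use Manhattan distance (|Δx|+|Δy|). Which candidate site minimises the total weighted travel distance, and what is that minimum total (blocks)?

Total weighted distance at each candidate:
  Red (6, 11): total = 1082
  Blue (7, 8): total = 1098
  Green (5, 4): total = 1866
Minimum is at Red with total 1082 blocks.

Red, total 1082 blocks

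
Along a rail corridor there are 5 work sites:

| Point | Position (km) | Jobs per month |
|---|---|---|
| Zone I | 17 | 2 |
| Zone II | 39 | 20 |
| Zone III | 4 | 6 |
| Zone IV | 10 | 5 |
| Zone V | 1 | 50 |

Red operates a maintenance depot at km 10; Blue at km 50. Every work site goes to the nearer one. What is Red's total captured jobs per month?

63

The indifferent point is the midpoint (10+50)/2 = 30; work sites left of it (closer to Red at 10) go to Red, those right go to Blue.
  Zone V at 1 (w=50) → Red
  Zone III at 4 (w=6) → Red
  Zone IV at 10 (w=5) → Red
  Zone I at 17 (w=2) → Red
  Zone II at 39 (w=20) → Blue
Red captures 63; Blue captures 20.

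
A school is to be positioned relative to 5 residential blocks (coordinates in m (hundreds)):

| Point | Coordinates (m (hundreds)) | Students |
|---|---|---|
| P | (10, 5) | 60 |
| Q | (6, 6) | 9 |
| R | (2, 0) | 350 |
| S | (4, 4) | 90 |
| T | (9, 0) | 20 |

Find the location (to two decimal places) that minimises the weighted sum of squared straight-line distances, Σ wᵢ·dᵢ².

(3.58, 1.35)

The minimiser of Σwᵢ‖p−pᵢ‖² is the weighted centroid p* = (Σwᵢpᵢ)/(Σwᵢ).
Σwᵢ = 529.
Σwᵢxᵢ = 60·10 + 9·6 + 350·2 + 90·4 + 20·9 = 1894.
Σwᵢyᵢ = 60·5 + 9·6 + 350·0 + 90·4 + 20·0 = 714.
x* = 1894/529 = 3.58, y* = 714/529 = 1.35.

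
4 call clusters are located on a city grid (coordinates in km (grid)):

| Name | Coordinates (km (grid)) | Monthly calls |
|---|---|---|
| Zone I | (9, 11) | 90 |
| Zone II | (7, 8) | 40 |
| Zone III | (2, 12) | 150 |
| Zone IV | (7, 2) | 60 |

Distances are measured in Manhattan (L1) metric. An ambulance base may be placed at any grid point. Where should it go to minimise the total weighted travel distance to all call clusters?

Manhattan distance separates: Σwᵢ(|x−xᵢ|+|y−yᵢ|) = Σwᵢ|x−xᵢ| + Σwᵢ|y−yᵢ|, so x and y are optimised independently as 1-D weighted medians.
Total weight W = 340; half = 170.
x-coordinate, sorted with cumulative weight:
  x=2 (Zone III, w=150) cum 150
  x=7 (Zone II, w=40) cum 190  ← median
  x=7 (Zone IV, w=60) cum 250
  x=9 (Zone I, w=90) cum 340
⇒ x* = 7
y-coordinate, sorted with cumulative weight:
  y=2 (Zone IV, w=60) cum 60
  y=8 (Zone II, w=40) cum 100
  y=11 (Zone I, w=90) cum 190  ← median
  y=12 (Zone III, w=150) cum 340
⇒ y* = 11

(7, 11)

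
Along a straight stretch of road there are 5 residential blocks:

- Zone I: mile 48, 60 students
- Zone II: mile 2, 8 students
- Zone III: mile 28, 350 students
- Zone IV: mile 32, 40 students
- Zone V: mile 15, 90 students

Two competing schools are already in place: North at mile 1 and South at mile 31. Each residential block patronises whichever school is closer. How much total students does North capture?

The indifferent point is the midpoint (1+31)/2 = 16; residential blocks left of it (closer to North at 1) go to North, those right go to South.
  Zone II at 2 (w=8) → North
  Zone V at 15 (w=90) → North
  Zone III at 28 (w=350) → South
  Zone IV at 32 (w=40) → South
  Zone I at 48 (w=60) → South
North captures 98; South captures 450.

98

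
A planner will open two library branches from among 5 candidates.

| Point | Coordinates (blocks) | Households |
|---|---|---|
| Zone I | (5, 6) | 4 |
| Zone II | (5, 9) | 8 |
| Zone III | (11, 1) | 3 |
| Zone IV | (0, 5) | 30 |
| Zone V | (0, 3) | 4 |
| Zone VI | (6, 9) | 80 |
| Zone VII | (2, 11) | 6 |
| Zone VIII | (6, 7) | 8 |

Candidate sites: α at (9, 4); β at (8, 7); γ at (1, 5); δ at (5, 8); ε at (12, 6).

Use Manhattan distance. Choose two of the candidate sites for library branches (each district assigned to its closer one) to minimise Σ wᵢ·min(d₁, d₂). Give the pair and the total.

{γ, δ}, total 309

Evaluate every pair (each demand assigned to the nearer of the two):
  {γ, δ}: total = 309
  {β, γ}: total = 503
  {α, δ}: total = 523
  {δ, ε}: total = 526
  {β, δ}: total = 535
  {α, β}: total = 807
  {β, ε}: total = 818
  {α, γ}: total = 871
  {γ, ε}: total = 962
  {α, ε}: total = 1223
Best pair: {γ, δ} with total 309.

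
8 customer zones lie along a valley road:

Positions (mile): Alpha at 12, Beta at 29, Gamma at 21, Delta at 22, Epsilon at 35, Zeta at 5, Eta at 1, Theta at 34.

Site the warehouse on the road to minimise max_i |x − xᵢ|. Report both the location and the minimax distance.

location 18, max distance 17

The 1-center on a line is the midpoint of the two extreme points: leftmost at 1, rightmost at 35.
Optimal location = (1 + 35)/2 = 18; maximum distance = (35 − 1)/2 = 17.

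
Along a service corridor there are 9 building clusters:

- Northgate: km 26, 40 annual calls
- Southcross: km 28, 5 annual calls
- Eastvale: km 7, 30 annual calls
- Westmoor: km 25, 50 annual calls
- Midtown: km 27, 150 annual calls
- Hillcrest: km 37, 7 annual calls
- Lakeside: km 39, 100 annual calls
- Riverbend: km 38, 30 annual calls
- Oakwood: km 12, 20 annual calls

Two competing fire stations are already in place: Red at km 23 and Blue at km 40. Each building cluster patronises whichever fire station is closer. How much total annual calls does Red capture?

The indifferent point is the midpoint (23+40)/2 = 31.5; building clusters left of it (closer to Red at 23) go to Red, those right go to Blue.
  Eastvale at 7 (w=30) → Red
  Oakwood at 12 (w=20) → Red
  Westmoor at 25 (w=50) → Red
  Northgate at 26 (w=40) → Red
  Midtown at 27 (w=150) → Red
  Southcross at 28 (w=5) → Red
  Hillcrest at 37 (w=7) → Blue
  Riverbend at 38 (w=30) → Blue
  Lakeside at 39 (w=100) → Blue
Red captures 295; Blue captures 137.

295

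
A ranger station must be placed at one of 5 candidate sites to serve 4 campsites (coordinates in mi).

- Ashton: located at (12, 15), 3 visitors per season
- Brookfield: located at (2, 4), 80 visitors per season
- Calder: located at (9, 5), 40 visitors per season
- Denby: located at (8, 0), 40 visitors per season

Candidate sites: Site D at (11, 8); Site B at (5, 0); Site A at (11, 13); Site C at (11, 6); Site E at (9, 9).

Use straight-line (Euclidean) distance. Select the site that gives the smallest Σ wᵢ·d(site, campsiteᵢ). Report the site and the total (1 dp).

Total weighted distance at each candidate:
  Site D (11, 8): total = 1295.1
  Site B (5, 0): total = 825.8
  Site A (11, 13): total = 1888.5
  Site C (11, 6): total = 1122.5
  Site E (9, 9): total = 1230.5
Minimum is at Site B with total 825.8 mi.

Site B, total 825.8 mi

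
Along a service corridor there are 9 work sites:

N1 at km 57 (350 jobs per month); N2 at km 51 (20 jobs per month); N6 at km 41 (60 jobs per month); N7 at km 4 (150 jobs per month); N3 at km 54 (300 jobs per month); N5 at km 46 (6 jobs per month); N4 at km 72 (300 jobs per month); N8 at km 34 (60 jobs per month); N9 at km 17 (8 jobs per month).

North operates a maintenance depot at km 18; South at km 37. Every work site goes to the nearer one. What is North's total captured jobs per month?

The indifferent point is the midpoint (18+37)/2 = 27.5; work sites left of it (closer to North at 18) go to North, those right go to South.
  N7 at 4 (w=150) → North
  N9 at 17 (w=8) → North
  N8 at 34 (w=60) → South
  N6 at 41 (w=60) → South
  N5 at 46 (w=6) → South
  N2 at 51 (w=20) → South
  N3 at 54 (w=300) → South
  N1 at 57 (w=350) → South
  N4 at 72 (w=300) → South
North captures 158; South captures 1096.

158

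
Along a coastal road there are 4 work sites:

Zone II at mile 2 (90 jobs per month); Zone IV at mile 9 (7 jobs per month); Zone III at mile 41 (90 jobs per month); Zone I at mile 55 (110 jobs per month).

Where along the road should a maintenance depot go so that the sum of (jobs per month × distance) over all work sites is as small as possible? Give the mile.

x = 41

For a sum of weighted absolute distances on a line, the optimum is the weighted median (not the mean). Total weight W = 297; half-weight = 148.5.
Sort by position and accumulate weight:
  mile 2 (Zone II, w=90) → cum 90
  mile 9 (Zone IV, w=7) → cum 97
  mile 41 (Zone III, w=90) → cum 187  ≥ 148.5 → median here
  mile 55 (Zone I, w=110) → cum 297
Optimal location: mile 41.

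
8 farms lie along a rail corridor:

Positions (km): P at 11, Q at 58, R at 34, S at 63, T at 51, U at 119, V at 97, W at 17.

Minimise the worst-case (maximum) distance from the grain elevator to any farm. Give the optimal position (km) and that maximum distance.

location 65, max distance 54

The 1-center on a line is the midpoint of the two extreme points: leftmost at 11, rightmost at 119.
Optimal location = (11 + 119)/2 = 65; maximum distance = (119 − 11)/2 = 54.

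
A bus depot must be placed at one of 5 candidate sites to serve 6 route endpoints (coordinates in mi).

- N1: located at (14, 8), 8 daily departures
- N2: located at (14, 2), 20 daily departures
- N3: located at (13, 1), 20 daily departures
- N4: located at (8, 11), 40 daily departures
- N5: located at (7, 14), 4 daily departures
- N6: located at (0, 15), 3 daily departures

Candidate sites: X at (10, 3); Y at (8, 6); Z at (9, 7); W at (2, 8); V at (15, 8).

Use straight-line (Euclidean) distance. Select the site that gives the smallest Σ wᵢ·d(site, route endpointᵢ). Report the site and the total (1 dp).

Z, total 556.6 mi

Total weighted distance at each candidate:
  X (10, 3): total = 628.1
  Y (8, 6): total = 604.6
  Z (9, 7): total = 556.6
  W (2, 8): total = 946.5
  V (15, 8): total = 669.5
Minimum is at Z with total 556.6 mi.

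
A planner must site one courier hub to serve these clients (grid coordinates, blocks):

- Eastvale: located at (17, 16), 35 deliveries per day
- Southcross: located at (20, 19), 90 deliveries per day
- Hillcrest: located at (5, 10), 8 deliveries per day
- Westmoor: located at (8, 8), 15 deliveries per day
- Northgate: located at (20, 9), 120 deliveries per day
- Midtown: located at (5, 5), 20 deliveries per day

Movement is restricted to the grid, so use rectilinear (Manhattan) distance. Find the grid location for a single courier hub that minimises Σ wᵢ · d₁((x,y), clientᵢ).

Manhattan distance separates: Σwᵢ(|x−xᵢ|+|y−yᵢ|) = Σwᵢ|x−xᵢ| + Σwᵢ|y−yᵢ|, so x and y are optimised independently as 1-D weighted medians.
Total weight W = 288; half = 144.
x-coordinate, sorted with cumulative weight:
  x=5 (Hillcrest, w=8) cum 8
  x=5 (Midtown, w=20) cum 28
  x=8 (Westmoor, w=15) cum 43
  x=17 (Eastvale, w=35) cum 78
  x=20 (Southcross, w=90) cum 168  ← median
  x=20 (Northgate, w=120) cum 288
⇒ x* = 20
y-coordinate, sorted with cumulative weight:
  y=5 (Midtown, w=20) cum 20
  y=8 (Westmoor, w=15) cum 35
  y=9 (Northgate, w=120) cum 155  ← median
  y=10 (Hillcrest, w=8) cum 163
  y=16 (Eastvale, w=35) cum 198
  y=19 (Southcross, w=90) cum 288
⇒ y* = 9

(20, 9)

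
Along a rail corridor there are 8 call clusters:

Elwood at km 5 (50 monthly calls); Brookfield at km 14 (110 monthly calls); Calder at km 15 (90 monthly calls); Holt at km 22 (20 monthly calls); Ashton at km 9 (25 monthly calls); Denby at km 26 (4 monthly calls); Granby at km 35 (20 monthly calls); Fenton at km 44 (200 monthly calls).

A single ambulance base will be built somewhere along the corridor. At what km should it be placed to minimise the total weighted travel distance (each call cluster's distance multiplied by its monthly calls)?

For a sum of weighted absolute distances on a line, the optimum is the weighted median (not the mean). Total weight W = 519; half-weight = 259.5.
Sort by position and accumulate weight:
  km 5 (Elwood, w=50) → cum 50
  km 9 (Ashton, w=25) → cum 75
  km 14 (Brookfield, w=110) → cum 185
  km 15 (Calder, w=90) → cum 275  ≥ 259.5 → median here
  km 22 (Holt, w=20) → cum 295
  km 26 (Denby, w=4) → cum 299
  km 35 (Granby, w=20) → cum 319
  km 44 (Fenton, w=200) → cum 519
Optimal location: km 15.

x = 15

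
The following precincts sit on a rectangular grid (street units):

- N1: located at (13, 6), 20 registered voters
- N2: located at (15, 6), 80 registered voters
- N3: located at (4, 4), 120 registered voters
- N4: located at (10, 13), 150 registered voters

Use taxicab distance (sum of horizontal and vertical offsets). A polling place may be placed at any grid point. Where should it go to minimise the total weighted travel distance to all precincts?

Manhattan distance separates: Σwᵢ(|x−xᵢ|+|y−yᵢ|) = Σwᵢ|x−xᵢ| + Σwᵢ|y−yᵢ|, so x and y are optimised independently as 1-D weighted medians.
Total weight W = 370; half = 185.
x-coordinate, sorted with cumulative weight:
  x=4 (N3, w=120) cum 120
  x=10 (N4, w=150) cum 270  ← median
  x=13 (N1, w=20) cum 290
  x=15 (N2, w=80) cum 370
⇒ x* = 10
y-coordinate, sorted with cumulative weight:
  y=4 (N3, w=120) cum 120
  y=6 (N1, w=20) cum 140
  y=6 (N2, w=80) cum 220  ← median
  y=13 (N4, w=150) cum 370
⇒ y* = 6

(10, 6)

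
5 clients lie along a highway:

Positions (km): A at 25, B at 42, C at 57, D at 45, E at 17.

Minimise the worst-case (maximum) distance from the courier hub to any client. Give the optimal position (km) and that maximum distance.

location 37, max distance 20

The 1-center on a line is the midpoint of the two extreme points: leftmost at 17, rightmost at 57.
Optimal location = (17 + 57)/2 = 37; maximum distance = (57 − 17)/2 = 20.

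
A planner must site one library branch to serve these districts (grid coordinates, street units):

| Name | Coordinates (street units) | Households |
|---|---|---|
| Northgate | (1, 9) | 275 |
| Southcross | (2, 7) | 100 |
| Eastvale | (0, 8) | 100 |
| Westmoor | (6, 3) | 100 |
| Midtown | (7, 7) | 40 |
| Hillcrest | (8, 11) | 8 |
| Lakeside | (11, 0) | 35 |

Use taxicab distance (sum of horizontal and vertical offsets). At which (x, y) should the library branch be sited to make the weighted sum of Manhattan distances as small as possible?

Manhattan distance separates: Σwᵢ(|x−xᵢ|+|y−yᵢ|) = Σwᵢ|x−xᵢ| + Σwᵢ|y−yᵢ|, so x and y are optimised independently as 1-D weighted medians.
Total weight W = 658; half = 329.
x-coordinate, sorted with cumulative weight:
  x=0 (Eastvale, w=100) cum 100
  x=1 (Northgate, w=275) cum 375  ← median
  x=2 (Southcross, w=100) cum 475
  x=6 (Westmoor, w=100) cum 575
  x=7 (Midtown, w=40) cum 615
  x=8 (Hillcrest, w=8) cum 623
  x=11 (Lakeside, w=35) cum 658
⇒ x* = 1
y-coordinate, sorted with cumulative weight:
  y=0 (Lakeside, w=35) cum 35
  y=3 (Westmoor, w=100) cum 135
  y=7 (Southcross, w=100) cum 235
  y=7 (Midtown, w=40) cum 275
  y=8 (Eastvale, w=100) cum 375  ← median
  y=9 (Northgate, w=275) cum 650
  y=11 (Hillcrest, w=8) cum 658
⇒ y* = 8

(1, 8)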